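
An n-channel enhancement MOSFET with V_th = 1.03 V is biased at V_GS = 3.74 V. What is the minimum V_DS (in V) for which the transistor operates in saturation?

V_DS,sat = 2.71 V

The boundary between triode and saturation is V_DS = V_GS − V_th = V_ov.
V_ov = 3.74 − 1.03 = 2.71 V.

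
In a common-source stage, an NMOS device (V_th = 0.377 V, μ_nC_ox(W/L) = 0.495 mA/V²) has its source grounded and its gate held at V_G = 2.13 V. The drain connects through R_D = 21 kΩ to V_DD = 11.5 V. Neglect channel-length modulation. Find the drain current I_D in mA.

V_GS = V_G = 2.13 V, so V_ov = 2.13 − 0.377 = 1.75 V.
Assume saturation: I_D = ½ k_n V_ov² = 0.5 × 0.495 × 1.75² = 0.761 mA, giving V_DS = V_DD − I_D R_D = 11.5 − 0.761 × 21 = -4.47 V.
But -4.47 V < V_ov = 1.75 V, so the device is actually in triode.
In triode I_D = k_n[V_ov V_DS − ½ V_DS²] and I_D = (V_DD − V_DS)/R_D. Equating: 5.2 V_DS² − 19.22 V_DS + 11.5 = 0, giving V_DS = 0.751 V (the root below V_ov).
I_D = (11.5 − 0.751) / 21 = 0.512 mA.

I_D = 0.512 mA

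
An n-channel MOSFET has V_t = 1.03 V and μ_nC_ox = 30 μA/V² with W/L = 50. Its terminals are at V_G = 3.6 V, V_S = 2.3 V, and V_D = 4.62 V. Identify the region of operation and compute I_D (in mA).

V_GS = V_G − V_S = 3.6 − 2.3 = 1.3 V; V_DS = V_D − V_S = 4.62 − 2.3 = 2.32 V.
k_n = μ_nC_ox · (W/L) = 1.5 mA/V².
V_ov = V_GS − V_t = 1.3 − 1.03 = 0.27 V.
Since V_DS = 2.32 V ≥ V_ov = 0.27 V, the device is in saturation.
I_D = ½ k_n V_ov² = 0.5 × 1.5 × 0.27² = 0.0547 mA.

Saturation; I_D = 0.0547 mA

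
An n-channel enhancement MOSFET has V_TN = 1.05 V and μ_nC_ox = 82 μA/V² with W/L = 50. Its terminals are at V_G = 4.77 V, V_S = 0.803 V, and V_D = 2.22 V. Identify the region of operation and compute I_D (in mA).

Triode; I_D = 12.8 mA

V_GS = V_G − V_S = 4.77 − 0.803 = 3.97 V; V_DS = V_D − V_S = 2.22 − 0.803 = 1.42 V.
k_n = μ_nC_ox · (W/L) = 4.1 mA/V².
V_ov = V_GS − V_TN = 3.97 − 1.05 = 2.92 V.
Since V_DS = 1.42 V < V_ov = 2.92 V, the device is in the triode region.
I_D = k_n [V_ov · V_DS − ½ V_DS²] = 4.1 × [2.92 × 1.42 − 0.5 × 1.42²] = 12.8 mA.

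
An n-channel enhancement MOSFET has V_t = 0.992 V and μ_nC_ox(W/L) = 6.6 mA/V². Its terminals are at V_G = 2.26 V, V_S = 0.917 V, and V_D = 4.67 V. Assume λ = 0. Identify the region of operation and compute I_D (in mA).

Saturation; I_D = 0.407 mA

V_GS = V_G − V_S = 2.26 − 0.917 = 1.34 V; V_DS = V_D − V_S = 4.67 − 0.917 = 3.75 V.
V_ov = V_GS − V_t = 1.34 − 0.992 = 0.351 V.
Since V_DS = 3.75 V ≥ V_ov = 0.351 V, the device is in saturation.
I_D = ½ k_n V_ov² = 0.5 × 6.6 × 0.351² = 0.407 mA.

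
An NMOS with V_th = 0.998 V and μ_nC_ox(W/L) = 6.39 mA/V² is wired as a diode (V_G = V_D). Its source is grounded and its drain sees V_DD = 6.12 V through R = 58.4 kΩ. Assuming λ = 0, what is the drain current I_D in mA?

With gate tied to drain, V_GS = V_DS ≥ V_GS − V_th, so the device is in saturation.
KCL at the drain: ½ k_n (V_GS − V_th)² = (V_DD − V_GS)/R.
Let x = V_GS − 0.998. Then 187 x² + x − 5.122 = 0, giving x = 0.163 V (positive root), so V_GS = 1.16 V.
I_D = (V_DD − V_GS)/R = (6.12 − 1.16) / 58.4 = 0.0849 mA.

I_D = 0.0849 mA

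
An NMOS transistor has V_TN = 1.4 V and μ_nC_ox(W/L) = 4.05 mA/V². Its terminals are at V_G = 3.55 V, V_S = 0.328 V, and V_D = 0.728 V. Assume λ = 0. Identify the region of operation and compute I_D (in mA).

V_GS = V_G − V_S = 3.55 − 0.328 = 3.22 V; V_DS = V_D − V_S = 0.728 − 0.328 = 0.4 V.
V_ov = V_GS − V_TN = 3.22 − 1.4 = 1.82 V.
Since V_DS = 0.4 V < V_ov = 1.82 V, the device is in the triode region.
I_D = k_n [V_ov · V_DS − ½ V_DS²] = 4.05 × [1.82 × 0.4 − 0.5 × 0.4²] = 2.63 mA.

Triode; I_D = 2.63 mA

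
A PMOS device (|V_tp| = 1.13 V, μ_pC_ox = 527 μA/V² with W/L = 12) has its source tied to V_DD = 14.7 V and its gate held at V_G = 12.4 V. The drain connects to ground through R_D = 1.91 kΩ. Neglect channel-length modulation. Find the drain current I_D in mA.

I_D = 4.33 mA

V_SG = V_DD − V_G = 14.7 − 12.4 = 2.3 V, so V_ov = 2.3 − 1.13 = 1.17 V.
k_p = μ_pC_ox · (W/L) = 6.324 mA/V².
Assume saturation: I_D = ½ k_p V_ov² = 0.5 × 6.324 × 1.17² = 4.33 mA, giving V_SD = V_DD − I_D R_D = 14.7 − 4.33 × 1.91 = 6.43 V.
V_SD = 6.43 V ≥ V_ov = 1.17 V, confirming saturation.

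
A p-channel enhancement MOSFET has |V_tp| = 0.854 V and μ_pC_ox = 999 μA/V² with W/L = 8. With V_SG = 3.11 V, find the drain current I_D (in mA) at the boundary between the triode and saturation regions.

At the boundary V_SD = V_ov = V_SG − |V_tp| = 3.11 − 0.854 = 2.26 V.
k_p = μ_pC_ox · (W/L) = 7.992 mA/V².
I_D = ½ k_p V_ov² = 0.5 × 7.992 × 2.26² = 20.3 mA.

I_D = 20.3 mA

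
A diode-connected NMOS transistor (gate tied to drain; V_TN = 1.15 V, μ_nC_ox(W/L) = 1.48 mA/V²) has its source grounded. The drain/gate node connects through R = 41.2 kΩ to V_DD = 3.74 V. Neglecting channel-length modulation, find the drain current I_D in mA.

I_D = 0.0562 mA

With gate tied to drain, V_GS = V_DS ≥ V_GS − V_TN, so the device is in saturation.
KCL at the drain: ½ k_n (V_GS − V_TN)² = (V_DD − V_GS)/R.
Let x = V_GS − 1.15. Then 30.5 x² + x − 2.59 = 0, giving x = 0.276 V (positive root), so V_GS = 1.43 V.
I_D = (V_DD − V_GS)/R = (3.74 − 1.43) / 41.2 = 0.0562 mA.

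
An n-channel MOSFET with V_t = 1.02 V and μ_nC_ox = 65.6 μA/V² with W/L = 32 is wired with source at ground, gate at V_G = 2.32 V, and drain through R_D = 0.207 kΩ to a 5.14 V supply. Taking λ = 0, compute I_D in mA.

V_GS = V_G = 2.32 V, so V_ov = 2.32 − 1.02 = 1.3 V.
k_n = μ_nC_ox · (W/L) = 2.099 mA/V².
Assume saturation: I_D = ½ k_n V_ov² = 0.5 × 2.099 × 1.3² = 1.77 mA, giving V_DS = V_DD − I_D R_D = 5.14 − 1.77 × 0.207 = 4.77 V.
V_DS = 4.77 V ≥ V_ov = 1.3 V, confirming saturation.

I_D = 1.77 mA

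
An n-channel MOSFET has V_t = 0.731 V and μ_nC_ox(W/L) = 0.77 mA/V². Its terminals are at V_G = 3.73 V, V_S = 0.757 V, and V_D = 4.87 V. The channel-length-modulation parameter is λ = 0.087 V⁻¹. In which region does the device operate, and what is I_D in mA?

V_GS = V_G − V_S = 3.73 − 0.757 = 2.97 V; V_DS = V_D − V_S = 4.87 − 0.757 = 4.11 V.
V_ov = V_GS − V_t = 2.97 − 0.731 = 2.24 V.
Since V_DS = 4.11 V ≥ V_ov = 2.24 V, the device is in saturation.
I_D = ½ k_n V_ov² (1 + λ V_DS) = 0.5 × 0.77 × 2.24² × (1 + 0.087 × 4.11) = 2.63 mA.

Saturation; I_D = 2.63 mA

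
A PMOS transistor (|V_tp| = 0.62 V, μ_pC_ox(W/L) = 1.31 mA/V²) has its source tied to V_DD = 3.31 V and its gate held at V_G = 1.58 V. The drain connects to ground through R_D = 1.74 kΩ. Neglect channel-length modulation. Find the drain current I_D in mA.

I_D = 0.807 mA

V_SG = V_DD − V_G = 3.31 − 1.58 = 1.73 V, so V_ov = 1.73 − 0.62 = 1.11 V.
Assume saturation: I_D = ½ k_p V_ov² = 0.5 × 1.31 × 1.11² = 0.807 mA, giving V_SD = V_DD − I_D R_D = 3.31 − 0.807 × 1.74 = 1.91 V.
V_SD = 1.91 V ≥ V_ov = 1.11 V, confirming saturation.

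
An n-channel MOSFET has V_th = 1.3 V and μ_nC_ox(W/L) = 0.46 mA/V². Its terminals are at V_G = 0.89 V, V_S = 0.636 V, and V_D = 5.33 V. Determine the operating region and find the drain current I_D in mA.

Cutoff; I_D = 0 mA

V_GS = V_G − V_S = 0.89 − 0.636 = 0.254 V; V_DS = V_D − V_S = 5.33 − 0.636 = 4.69 V.
V_GS = 0.254 V < V_th = 1.3 V, so the transistor is in cutoff.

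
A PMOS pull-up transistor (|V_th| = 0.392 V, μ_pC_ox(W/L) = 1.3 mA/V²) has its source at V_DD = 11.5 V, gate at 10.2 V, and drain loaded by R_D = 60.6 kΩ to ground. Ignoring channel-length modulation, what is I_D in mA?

I_D = 0.187 mA

V_SG = V_DD − V_G = 11.5 − 10.2 = 1.3 V, so V_ov = 1.3 − 0.392 = 0.908 V.
Assume saturation: I_D = ½ k_p V_ov² = 0.5 × 1.3 × 0.908² = 0.536 mA, giving V_SD = V_DD − I_D R_D = 11.5 − 0.536 × 60.6 = -21 V.
But -21 V < V_ov = 0.908 V, so the device is actually in triode.
In triode I_D = k_p[V_ov V_SD − ½ V_SD²] and I_D = (V_DD − V_SD)/R_D. Equating: 39.4 V_SD² − 72.53 V_SD + 11.5 = 0, giving V_SD = 0.175 V (the root below V_ov).
I_D = (11.5 − 0.175) / 60.6 = 0.187 mA.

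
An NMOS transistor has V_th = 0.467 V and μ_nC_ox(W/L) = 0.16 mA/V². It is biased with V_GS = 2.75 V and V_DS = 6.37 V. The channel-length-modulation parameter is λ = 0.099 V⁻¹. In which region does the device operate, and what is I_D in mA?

Saturation; I_D = 0.680 mA

V_ov = V_GS − V_th = 2.75 − 0.467 = 2.28 V.
Since V_DS = 6.37 V ≥ V_ov = 2.28 V, the device is in saturation.
I_D = ½ k_n V_ov² (1 + λ V_DS) = 0.5 × 0.16 × 2.28² × (1 + 0.099 × 6.37) = 0.68 mA.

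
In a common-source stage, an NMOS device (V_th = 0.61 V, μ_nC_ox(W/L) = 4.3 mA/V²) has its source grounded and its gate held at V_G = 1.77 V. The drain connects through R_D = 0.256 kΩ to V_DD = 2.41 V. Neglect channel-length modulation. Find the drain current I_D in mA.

I_D = 2.89 mA

V_GS = V_G = 1.77 V, so V_ov = 1.77 − 0.61 = 1.16 V.
Assume saturation: I_D = ½ k_n V_ov² = 0.5 × 4.3 × 1.16² = 2.89 mA, giving V_DS = V_DD − I_D R_D = 2.41 − 2.89 × 0.256 = 1.67 V.
V_DS = 1.67 V ≥ V_ov = 1.16 V, confirming saturation.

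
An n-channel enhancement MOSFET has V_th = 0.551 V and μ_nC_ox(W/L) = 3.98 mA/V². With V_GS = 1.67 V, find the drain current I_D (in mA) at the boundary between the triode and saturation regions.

At the boundary V_DS = V_ov = V_GS − V_th = 1.67 − 0.551 = 1.12 V.
I_D = ½ k_n V_ov² = 0.5 × 3.98 × 1.12² = 2.49 mA.

I_D = 2.49 mA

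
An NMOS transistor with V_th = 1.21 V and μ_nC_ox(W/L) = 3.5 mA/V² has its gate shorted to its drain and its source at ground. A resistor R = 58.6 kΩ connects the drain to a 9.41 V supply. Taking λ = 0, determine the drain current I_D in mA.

I_D = 0.135 mA

With gate tied to drain, V_GS = V_DS ≥ V_GS − V_th, so the device is in saturation.
KCL at the drain: ½ k_n (V_GS − V_th)² = (V_DD − V_GS)/R.
Let x = V_GS − 1.21. Then 103 x² + x − 8.2 = 0, giving x = 0.278 V (positive root), so V_GS = 1.49 V.
I_D = (V_DD − V_GS)/R = (9.41 − 1.49) / 58.6 = 0.135 mA.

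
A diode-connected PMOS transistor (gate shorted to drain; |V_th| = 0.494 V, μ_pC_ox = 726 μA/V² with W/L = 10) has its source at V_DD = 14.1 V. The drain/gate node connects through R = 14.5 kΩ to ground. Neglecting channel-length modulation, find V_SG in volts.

With gate tied to drain, V_SG = V_SD ≥ V_SG − |V_th|, so the device is in saturation.
k_p = μ_pC_ox · (W/L) = 7.26 mA/V².
KCL at the drain: ½ k_p (V_SG − |V_th|)² = (V_DD − V_SG)/R.
Let x = V_SG − 0.494. Then 52.6 x² + x − 13.61 = 0, giving x = 0.499 V (positive root), so V_SG = 0.993 V.
I_D = (V_DD − V_SG)/R = (14.1 − 0.993) / 14.5 = 0.904 mA.

V_SG = 0.993 V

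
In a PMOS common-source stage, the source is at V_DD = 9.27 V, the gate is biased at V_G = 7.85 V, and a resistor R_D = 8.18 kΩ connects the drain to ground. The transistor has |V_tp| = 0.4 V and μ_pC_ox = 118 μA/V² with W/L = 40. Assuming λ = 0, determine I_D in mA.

I_D = 1.10 mA

V_SG = V_DD − V_G = 9.27 − 7.85 = 1.42 V, so V_ov = 1.42 − 0.4 = 1.02 V.
k_p = μ_pC_ox · (W/L) = 4.72 mA/V².
Assume saturation: I_D = ½ k_p V_ov² = 0.5 × 4.72 × 1.02² = 2.46 mA, giving V_SD = V_DD − I_D R_D = 9.27 − 2.46 × 8.18 = -10.8 V.
But -10.8 V < V_ov = 1.02 V, so the device is actually in triode.
In triode I_D = k_p[V_ov V_SD − ½ V_SD²] and I_D = (V_DD − V_SD)/R_D. Equating: 19.3 V_SD² − 40.38 V_SD + 9.27 = 0, giving V_SD = 0.263 V (the root below V_ov).
I_D = (9.27 − 0.263) / 8.18 = 1.1 mA.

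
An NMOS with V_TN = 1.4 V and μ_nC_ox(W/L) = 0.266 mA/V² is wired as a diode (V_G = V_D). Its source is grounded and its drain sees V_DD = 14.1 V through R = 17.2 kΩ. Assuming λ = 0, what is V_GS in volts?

V_GS = 3.55 V

With gate tied to drain, V_GS = V_DS ≥ V_GS − V_TN, so the device is in saturation.
KCL at the drain: ½ k_n (V_GS − V_TN)² = (V_DD − V_GS)/R.
Let x = V_GS − 1.4. Then 2.29 x² + x − 12.7 = 0, giving x = 2.15 V (positive root), so V_GS = 3.55 V.
I_D = (V_DD − V_GS)/R = (14.1 − 3.55) / 17.2 = 0.614 mA.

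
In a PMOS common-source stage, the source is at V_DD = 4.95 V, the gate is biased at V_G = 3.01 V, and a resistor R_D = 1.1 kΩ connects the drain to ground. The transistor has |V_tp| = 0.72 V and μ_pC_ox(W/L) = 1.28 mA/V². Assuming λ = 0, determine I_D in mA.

I_D = 0.953 mA

V_SG = V_DD − V_G = 4.95 − 3.01 = 1.94 V, so V_ov = 1.94 − 0.72 = 1.22 V.
Assume saturation: I_D = ½ k_p V_ov² = 0.5 × 1.28 × 1.22² = 0.953 mA, giving V_SD = V_DD − I_D R_D = 4.95 − 0.953 × 1.1 = 3.9 V.
V_SD = 3.9 V ≥ V_ov = 1.22 V, confirming saturation.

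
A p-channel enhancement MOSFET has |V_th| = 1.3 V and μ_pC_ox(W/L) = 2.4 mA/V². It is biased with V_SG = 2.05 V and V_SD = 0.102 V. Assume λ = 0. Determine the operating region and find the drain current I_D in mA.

V_ov = V_SG − |V_th| = 2.05 − 1.3 = 0.75 V.
Since V_SD = 0.102 V < V_ov = 0.75 V, the device is in the triode region.
I_D = k_p [V_ov · V_SD − ½ V_SD²] = 2.4 × [0.75 × 0.102 − 0.5 × 0.102²] = 0.171 mA.

Triode; I_D = 0.171 mA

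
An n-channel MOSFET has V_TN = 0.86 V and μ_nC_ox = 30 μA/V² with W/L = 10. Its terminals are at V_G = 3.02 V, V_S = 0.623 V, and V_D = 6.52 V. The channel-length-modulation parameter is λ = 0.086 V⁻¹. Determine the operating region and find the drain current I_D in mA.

V_GS = V_G − V_S = 3.02 − 0.623 = 2.4 V; V_DS = V_D − V_S = 6.52 − 0.623 = 5.9 V.
k_n = μ_nC_ox · (W/L) = 0.3 mA/V².
V_ov = V_GS − V_TN = 2.4 − 0.86 = 1.54 V.
Since V_DS = 5.9 V ≥ V_ov = 1.54 V, the device is in saturation.
I_D = ½ k_n V_ov² (1 + λ V_DS) = 0.5 × 0.3 × 1.54² × (1 + 0.086 × 5.9) = 0.534 mA.

Saturation; I_D = 0.534 mA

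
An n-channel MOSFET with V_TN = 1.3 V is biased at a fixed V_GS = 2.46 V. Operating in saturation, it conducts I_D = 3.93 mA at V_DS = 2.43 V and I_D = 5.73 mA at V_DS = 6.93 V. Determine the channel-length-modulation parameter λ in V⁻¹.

λ = 0.135 V⁻¹

With V_GS fixed, I_D ∝ (1 + λ V_DS) in saturation, so I_D2/I_D1 = (1 + λ V_DS2)/(1 + λ V_DS1).
5.73/3.93 = 1.458 = (1 + 6.93 λ)/(1 + 2.43 λ).
Solving: λ (I_D1 V_DS2 − I_D2 V_DS1) = I_D2 − I_D1, so λ = (5.73 − 3.93) / (3.93 × 6.93 − 5.73 × 2.43) = 1.8 / 13.3 = 0.135 V⁻¹.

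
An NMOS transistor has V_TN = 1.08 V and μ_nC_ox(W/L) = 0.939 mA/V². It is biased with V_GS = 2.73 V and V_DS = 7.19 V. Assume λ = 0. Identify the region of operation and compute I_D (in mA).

Saturation; I_D = 1.28 mA

V_ov = V_GS − V_TN = 2.73 − 1.08 = 1.65 V.
Since V_DS = 7.19 V ≥ V_ov = 1.65 V, the device is in saturation.
I_D = ½ k_n V_ov² = 0.5 × 0.939 × 1.65² = 1.28 mA.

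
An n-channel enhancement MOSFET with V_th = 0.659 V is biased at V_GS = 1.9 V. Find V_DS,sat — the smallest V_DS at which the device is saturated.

The boundary between triode and saturation is V_DS = V_GS − V_th = V_ov.
V_ov = 1.9 − 0.659 = 1.24 V.

V_DS,sat = 1.24 V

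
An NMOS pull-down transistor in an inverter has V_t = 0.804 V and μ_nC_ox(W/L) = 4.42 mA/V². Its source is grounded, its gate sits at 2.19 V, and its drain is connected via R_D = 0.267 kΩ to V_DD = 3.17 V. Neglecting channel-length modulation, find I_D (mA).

I_D = 4.25 mA

V_GS = V_G = 2.19 V, so V_ov = 2.19 − 0.804 = 1.39 V.
Assume saturation: I_D = ½ k_n V_ov² = 0.5 × 4.42 × 1.39² = 4.25 mA, giving V_DS = V_DD − I_D R_D = 3.17 − 4.25 × 0.267 = 2.04 V.
V_DS = 2.04 V ≥ V_ov = 1.39 V, confirming saturation.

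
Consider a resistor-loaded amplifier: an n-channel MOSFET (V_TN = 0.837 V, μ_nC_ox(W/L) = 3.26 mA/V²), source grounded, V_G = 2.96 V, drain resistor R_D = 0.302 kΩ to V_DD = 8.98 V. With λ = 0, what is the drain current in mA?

I_D = 7.35 mA

V_GS = V_G = 2.96 V, so V_ov = 2.96 − 0.837 = 2.12 V.
Assume saturation: I_D = ½ k_n V_ov² = 0.5 × 3.26 × 2.12² = 7.35 mA, giving V_DS = V_DD − I_D R_D = 8.98 − 7.35 × 0.302 = 6.76 V.
V_DS = 6.76 V ≥ V_ov = 2.12 V, confirming saturation.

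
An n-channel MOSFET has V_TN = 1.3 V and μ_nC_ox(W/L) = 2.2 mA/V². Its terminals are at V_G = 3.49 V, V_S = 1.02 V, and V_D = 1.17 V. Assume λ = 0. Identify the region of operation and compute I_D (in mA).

Triode; I_D = 0.361 mA

V_GS = V_G − V_S = 3.49 − 1.02 = 2.47 V; V_DS = V_D − V_S = 1.17 − 1.02 = 0.15 V.
V_ov = V_GS − V_TN = 2.47 − 1.3 = 1.17 V.
Since V_DS = 0.15 V < V_ov = 1.17 V, the device is in the triode region.
I_D = k_n [V_ov · V_DS − ½ V_DS²] = 2.2 × [1.17 × 0.15 − 0.5 × 0.15²] = 0.361 mA.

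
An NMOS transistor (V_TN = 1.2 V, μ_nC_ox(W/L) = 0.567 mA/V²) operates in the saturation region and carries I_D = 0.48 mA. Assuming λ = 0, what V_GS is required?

In saturation I_D = ½ k_n (V_GS − V_TN)², so V_GS − V_TN = √(2 I_D / k_n) = √(2 × 0.48 / 0.567) = 1.3 V.
V_GS = 1.2 + 1.3 = 2.5 V.

V_GS = 2.50 V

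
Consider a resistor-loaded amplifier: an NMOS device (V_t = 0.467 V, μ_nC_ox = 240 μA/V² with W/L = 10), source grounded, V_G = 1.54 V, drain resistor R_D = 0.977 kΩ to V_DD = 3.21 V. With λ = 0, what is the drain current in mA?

I_D = 1.38 mA

V_GS = V_G = 1.54 V, so V_ov = 1.54 − 0.467 = 1.07 V.
k_n = μ_nC_ox · (W/L) = 2.4 mA/V².
Assume saturation: I_D = ½ k_n V_ov² = 0.5 × 2.4 × 1.07² = 1.38 mA, giving V_DS = V_DD − I_D R_D = 3.21 − 1.38 × 0.977 = 1.86 V.
V_DS = 1.86 V ≥ V_ov = 1.07 V, confirming saturation.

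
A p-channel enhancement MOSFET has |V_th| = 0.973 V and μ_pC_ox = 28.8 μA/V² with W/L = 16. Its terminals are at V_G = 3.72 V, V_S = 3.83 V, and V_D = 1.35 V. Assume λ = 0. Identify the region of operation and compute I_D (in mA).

Cutoff; I_D = 0 mA

V_SG = V_S − V_G = 3.83 − 3.72 = 0.11 V; V_SD = V_S − V_D = 3.83 − 1.35 = 2.48 V.
V_SG = 0.11 V < |V_th| = 0.973 V, so the transistor is in cutoff.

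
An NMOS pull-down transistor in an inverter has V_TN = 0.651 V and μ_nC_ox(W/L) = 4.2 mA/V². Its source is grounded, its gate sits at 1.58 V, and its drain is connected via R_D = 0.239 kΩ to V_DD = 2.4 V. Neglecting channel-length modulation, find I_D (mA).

V_GS = V_G = 1.58 V, so V_ov = 1.58 − 0.651 = 0.929 V.
Assume saturation: I_D = ½ k_n V_ov² = 0.5 × 4.2 × 0.929² = 1.81 mA, giving V_DS = V_DD − I_D R_D = 2.4 − 1.81 × 0.239 = 1.97 V.
V_DS = 1.97 V ≥ V_ov = 0.929 V, confirming saturation.

I_D = 1.81 mA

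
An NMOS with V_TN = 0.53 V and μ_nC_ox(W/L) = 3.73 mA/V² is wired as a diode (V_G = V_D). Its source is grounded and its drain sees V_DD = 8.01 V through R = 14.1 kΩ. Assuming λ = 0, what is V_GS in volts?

With gate tied to drain, V_GS = V_DS ≥ V_GS − V_TN, so the device is in saturation.
KCL at the drain: ½ k_n (V_GS − V_TN)² = (V_DD − V_GS)/R.
Let x = V_GS − 0.53. Then 26.3 x² + x − 7.48 = 0, giving x = 0.515 V (positive root), so V_GS = 1.04 V.
I_D = (V_DD − V_GS)/R = (8.01 − 1.04) / 14.1 = 0.494 mA.

V_GS = 1.04 V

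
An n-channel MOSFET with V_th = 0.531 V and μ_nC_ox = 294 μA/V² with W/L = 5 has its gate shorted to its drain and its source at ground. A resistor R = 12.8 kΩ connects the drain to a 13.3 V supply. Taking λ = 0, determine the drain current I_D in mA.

I_D = 0.911 mA

With gate tied to drain, V_GS = V_DS ≥ V_GS − V_th, so the device is in saturation.
k_n = μ_nC_ox · (W/L) = 1.47 mA/V².
KCL at the drain: ½ k_n (V_GS − V_th)² = (V_DD − V_GS)/R.
Let x = V_GS − 0.531. Then 9.41 x² + x − 12.77 = 0, giving x = 1.11 V (positive root), so V_GS = 1.64 V.
I_D = (V_DD − V_GS)/R = (13.3 − 1.64) / 12.8 = 0.911 mA.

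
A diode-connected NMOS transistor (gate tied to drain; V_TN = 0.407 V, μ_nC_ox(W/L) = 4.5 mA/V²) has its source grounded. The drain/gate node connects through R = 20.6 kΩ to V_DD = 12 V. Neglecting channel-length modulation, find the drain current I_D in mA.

With gate tied to drain, V_GS = V_DS ≥ V_GS − V_TN, so the device is in saturation.
KCL at the drain: ½ k_n (V_GS − V_TN)² = (V_DD − V_GS)/R.
Let x = V_GS − 0.407. Then 46.4 x² + x − 11.59 = 0, giving x = 0.489 V (positive root), so V_GS = 0.896 V.
I_D = (V_DD − V_GS)/R = (12 − 0.896) / 20.6 = 0.539 mA.

I_D = 0.539 mA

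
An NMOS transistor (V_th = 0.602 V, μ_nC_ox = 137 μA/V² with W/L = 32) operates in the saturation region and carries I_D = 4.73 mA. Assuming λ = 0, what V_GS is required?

V_GS = 2.07 V

k_n = μ_nC_ox · (W/L) = 4.384 mA/V².
In saturation I_D = ½ k_n (V_GS − V_th)², so V_GS − V_th = √(2 I_D / k_n) = √(2 × 4.73 / 4.384) = 1.47 V.
V_GS = 0.602 + 1.47 = 2.07 V.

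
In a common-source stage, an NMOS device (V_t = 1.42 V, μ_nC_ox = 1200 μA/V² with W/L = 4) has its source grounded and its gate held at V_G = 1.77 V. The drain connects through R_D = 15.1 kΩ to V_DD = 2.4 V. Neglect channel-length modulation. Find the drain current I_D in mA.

I_D = 0.152 mA

V_GS = V_G = 1.77 V, so V_ov = 1.77 − 1.42 = 0.35 V.
k_n = μ_nC_ox · (W/L) = 4.8 mA/V².
Assume saturation: I_D = ½ k_n V_ov² = 0.5 × 4.8 × 0.35² = 0.294 mA, giving V_DS = V_DD − I_D R_D = 2.4 − 0.294 × 15.1 = -2.04 V.
But -2.04 V < V_ov = 0.35 V, so the device is actually in triode.
In triode I_D = k_n[V_ov V_DS − ½ V_DS²] and I_D = (V_DD − V_DS)/R_D. Equating: 36.2 V_DS² − 26.37 V_DS + 2.4 = 0, giving V_DS = 0.107 V (the root below V_ov).
I_D = (2.4 − 0.107) / 15.1 = 0.152 mA.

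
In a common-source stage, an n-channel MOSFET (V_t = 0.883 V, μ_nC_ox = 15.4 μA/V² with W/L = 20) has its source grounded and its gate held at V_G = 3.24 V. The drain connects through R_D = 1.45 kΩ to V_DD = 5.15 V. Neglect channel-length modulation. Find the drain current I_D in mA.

I_D = 0.856 mA

V_GS = V_G = 3.24 V, so V_ov = 3.24 − 0.883 = 2.36 V.
k_n = μ_nC_ox · (W/L) = 0.308 mA/V².
Assume saturation: I_D = ½ k_n V_ov² = 0.5 × 0.308 × 2.36² = 0.856 mA, giving V_DS = V_DD − I_D R_D = 5.15 − 0.856 × 1.45 = 3.91 V.
V_DS = 3.91 V ≥ V_ov = 2.36 V, confirming saturation.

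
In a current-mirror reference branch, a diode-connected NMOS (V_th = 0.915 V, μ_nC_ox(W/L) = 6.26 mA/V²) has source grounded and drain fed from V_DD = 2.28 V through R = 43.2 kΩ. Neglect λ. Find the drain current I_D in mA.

I_D = 0.0294 mA

With gate tied to drain, V_GS = V_DS ≥ V_GS − V_th, so the device is in saturation.
KCL at the drain: ½ k_n (V_GS − V_th)² = (V_DD − V_GS)/R.
Let x = V_GS − 0.915. Then 135 x² + x − 1.365 = 0, giving x = 0.0968 V (positive root), so V_GS = 1.01 V.
I_D = (V_DD − V_GS)/R = (2.28 − 1.01) / 43.2 = 0.0294 mA.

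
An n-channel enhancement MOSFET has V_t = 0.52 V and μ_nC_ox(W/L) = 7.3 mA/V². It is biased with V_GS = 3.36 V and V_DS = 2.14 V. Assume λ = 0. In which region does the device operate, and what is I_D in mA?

V_ov = V_GS − V_t = 3.36 − 0.52 = 2.84 V.
Since V_DS = 2.14 V < V_ov = 2.84 V, the device is in the triode region.
I_D = k_n [V_ov · V_DS − ½ V_DS²] = 7.3 × [2.84 × 2.14 − 0.5 × 2.14²] = 27.7 mA.

Triode; I_D = 27.7 mA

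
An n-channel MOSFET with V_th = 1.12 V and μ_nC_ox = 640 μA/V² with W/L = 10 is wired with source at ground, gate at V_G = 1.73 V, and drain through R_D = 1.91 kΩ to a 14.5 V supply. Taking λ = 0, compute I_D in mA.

V_GS = V_G = 1.73 V, so V_ov = 1.73 − 1.12 = 0.61 V.
k_n = μ_nC_ox · (W/L) = 6.4 mA/V².
Assume saturation: I_D = ½ k_n V_ov² = 0.5 × 6.4 × 0.61² = 1.19 mA, giving V_DS = V_DD − I_D R_D = 14.5 − 1.19 × 1.91 = 12.2 V.
V_DS = 12.2 V ≥ V_ov = 0.61 V, confirming saturation.

I_D = 1.19 mA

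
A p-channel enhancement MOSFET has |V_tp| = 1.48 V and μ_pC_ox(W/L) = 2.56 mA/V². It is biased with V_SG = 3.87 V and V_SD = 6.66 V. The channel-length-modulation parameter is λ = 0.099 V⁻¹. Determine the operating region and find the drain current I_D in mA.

V_ov = V_SG − |V_tp| = 3.87 − 1.48 = 2.39 V.
Since V_SD = 6.66 V ≥ V_ov = 2.39 V, the device is in saturation.
I_D = ½ k_p V_ov² (1 + λ V_SD) = 0.5 × 2.56 × 2.39² × (1 + 0.099 × 6.66) = 12.1 mA.

Saturation; I_D = 12.1 mA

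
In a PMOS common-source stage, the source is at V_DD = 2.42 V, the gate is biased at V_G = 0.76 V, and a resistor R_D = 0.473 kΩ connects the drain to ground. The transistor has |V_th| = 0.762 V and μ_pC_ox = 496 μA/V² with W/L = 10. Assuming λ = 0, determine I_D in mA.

V_SG = V_DD − V_G = 2.42 − 0.76 = 1.66 V, so V_ov = 1.66 − 0.762 = 0.898 V.
k_p = μ_pC_ox · (W/L) = 4.96 mA/V².
Assume saturation: I_D = ½ k_p V_ov² = 0.5 × 4.96 × 0.898² = 2 mA, giving V_SD = V_DD − I_D R_D = 2.42 − 2 × 0.473 = 1.47 V.
V_SD = 1.47 V ≥ V_ov = 0.898 V, confirming saturation.

I_D = 2.00 mA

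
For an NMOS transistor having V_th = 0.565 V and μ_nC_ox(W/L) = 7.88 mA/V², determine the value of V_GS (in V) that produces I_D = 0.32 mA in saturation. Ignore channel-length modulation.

In saturation I_D = ½ k_n (V_GS − V_th)², so V_GS − V_th = √(2 I_D / k_n) = √(2 × 0.32 / 7.88) = 0.285 V.
V_GS = 0.565 + 0.285 = 0.85 V.

V_GS = 0.850 V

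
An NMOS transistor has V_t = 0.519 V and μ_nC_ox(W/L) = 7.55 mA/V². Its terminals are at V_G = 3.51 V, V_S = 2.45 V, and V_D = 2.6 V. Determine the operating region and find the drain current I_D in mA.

Triode; I_D = 0.528 mA

V_GS = V_G − V_S = 3.51 − 2.45 = 1.06 V; V_DS = V_D − V_S = 2.6 − 2.45 = 0.15 V.
V_ov = V_GS − V_t = 1.06 − 0.519 = 0.541 V.
Since V_DS = 0.15 V < V_ov = 0.541 V, the device is in the triode region.
I_D = k_n [V_ov · V_DS − ½ V_DS²] = 7.55 × [0.541 × 0.15 − 0.5 × 0.15²] = 0.528 mA.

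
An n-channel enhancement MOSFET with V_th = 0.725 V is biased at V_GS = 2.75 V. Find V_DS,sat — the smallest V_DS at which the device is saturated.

The boundary between triode and saturation is V_DS = V_GS − V_th = V_ov.
V_ov = 2.75 − 0.725 = 2.02 V.

V_DS,sat = 2.02 V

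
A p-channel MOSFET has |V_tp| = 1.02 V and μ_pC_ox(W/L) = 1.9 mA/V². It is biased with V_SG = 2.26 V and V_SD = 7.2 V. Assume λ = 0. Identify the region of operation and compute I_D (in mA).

Saturation; I_D = 1.46 mA

V_ov = V_SG − |V_tp| = 2.26 − 1.02 = 1.24 V.
Since V_SD = 7.2 V ≥ V_ov = 1.24 V, the device is in saturation.
I_D = ½ k_p V_ov² = 0.5 × 1.9 × 1.24² = 1.46 mA.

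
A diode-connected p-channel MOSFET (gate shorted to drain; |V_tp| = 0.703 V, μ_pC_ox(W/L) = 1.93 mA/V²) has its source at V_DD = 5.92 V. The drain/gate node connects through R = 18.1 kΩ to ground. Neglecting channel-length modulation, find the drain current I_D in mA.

I_D = 0.260 mA

With gate tied to drain, V_SG = V_SD ≥ V_SG − |V_tp|, so the device is in saturation.
KCL at the drain: ½ k_p (V_SG − |V_tp|)² = (V_DD − V_SG)/R.
Let x = V_SG − 0.703. Then 17.5 x² + x − 5.217 = 0, giving x = 0.519 V (positive root), so V_SG = 1.22 V.
I_D = (V_DD − V_SG)/R = (5.92 − 1.22) / 18.1 = 0.26 mA.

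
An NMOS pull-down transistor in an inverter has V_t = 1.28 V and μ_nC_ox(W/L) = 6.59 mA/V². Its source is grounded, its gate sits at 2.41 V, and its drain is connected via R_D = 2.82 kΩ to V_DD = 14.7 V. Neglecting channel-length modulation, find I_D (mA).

I_D = 4.21 mA

V_GS = V_G = 2.41 V, so V_ov = 2.41 − 1.28 = 1.13 V.
Assume saturation: I_D = ½ k_n V_ov² = 0.5 × 6.59 × 1.13² = 4.21 mA, giving V_DS = V_DD − I_D R_D = 14.7 − 4.21 × 2.82 = 2.84 V.
V_DS = 2.84 V ≥ V_ov = 1.13 V, confirming saturation.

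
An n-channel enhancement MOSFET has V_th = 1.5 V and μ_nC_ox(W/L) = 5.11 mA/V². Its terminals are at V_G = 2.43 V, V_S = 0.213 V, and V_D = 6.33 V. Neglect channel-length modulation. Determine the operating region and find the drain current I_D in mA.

Saturation; I_D = 1.31 mA

V_GS = V_G − V_S = 2.43 − 0.213 = 2.22 V; V_DS = V_D − V_S = 6.33 − 0.213 = 6.12 V.
V_ov = V_GS − V_th = 2.22 − 1.5 = 0.717 V.
Since V_DS = 6.12 V ≥ V_ov = 0.717 V, the device is in saturation.
I_D = ½ k_n V_ov² = 0.5 × 5.11 × 0.717² = 1.31 mA.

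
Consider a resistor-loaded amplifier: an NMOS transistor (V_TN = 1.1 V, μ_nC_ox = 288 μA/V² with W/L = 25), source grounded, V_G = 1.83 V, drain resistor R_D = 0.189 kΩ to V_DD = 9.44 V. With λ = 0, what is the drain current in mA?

V_GS = V_G = 1.83 V, so V_ov = 1.83 − 1.1 = 0.73 V.
k_n = μ_nC_ox · (W/L) = 7.2 mA/V².
Assume saturation: I_D = ½ k_n V_ov² = 0.5 × 7.2 × 0.73² = 1.92 mA, giving V_DS = V_DD − I_D R_D = 9.44 − 1.92 × 0.189 = 9.08 V.
V_DS = 9.08 V ≥ V_ov = 0.73 V, confirming saturation.

I_D = 1.92 mA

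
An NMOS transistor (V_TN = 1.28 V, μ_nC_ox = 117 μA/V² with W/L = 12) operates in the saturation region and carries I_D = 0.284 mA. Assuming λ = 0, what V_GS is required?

V_GS = 1.92 V

k_n = μ_nC_ox · (W/L) = 1.404 mA/V².
In saturation I_D = ½ k_n (V_GS − V_TN)², so V_GS − V_TN = √(2 I_D / k_n) = √(2 × 0.284 / 1.404) = 0.636 V.
V_GS = 1.28 + 0.636 = 1.92 V.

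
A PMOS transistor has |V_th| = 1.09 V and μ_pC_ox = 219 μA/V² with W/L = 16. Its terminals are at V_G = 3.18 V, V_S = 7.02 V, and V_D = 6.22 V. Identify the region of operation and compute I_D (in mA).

V_SG = V_S − V_G = 7.02 − 3.18 = 3.84 V; V_SD = V_S − V_D = 7.02 − 6.22 = 0.8 V.
k_p = μ_pC_ox · (W/L) = 3.504 mA/V².
V_ov = V_SG − |V_th| = 3.84 − 1.09 = 2.75 V.
Since V_SD = 0.8 V < V_ov = 2.75 V, the device is in the triode region.
I_D = k_p [V_ov · V_SD − ½ V_SD²] = 3.504 × [2.75 × 0.8 − 0.5 × 0.8²] = 6.59 mA.

Triode; I_D = 6.59 mA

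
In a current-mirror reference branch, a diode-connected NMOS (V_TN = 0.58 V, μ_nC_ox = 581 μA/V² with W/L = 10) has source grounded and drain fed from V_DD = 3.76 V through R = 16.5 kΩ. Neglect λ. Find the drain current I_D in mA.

I_D = 0.178 mA

With gate tied to drain, V_GS = V_DS ≥ V_GS − V_TN, so the device is in saturation.
k_n = μ_nC_ox · (W/L) = 5.81 mA/V².
KCL at the drain: ½ k_n (V_GS − V_TN)² = (V_DD − V_GS)/R.
Let x = V_GS − 0.58. Then 47.9 x² + x − 3.18 = 0, giving x = 0.247 V (positive root), so V_GS = 0.827 V.
I_D = (V_DD − V_GS)/R = (3.76 − 0.827) / 16.5 = 0.178 mA.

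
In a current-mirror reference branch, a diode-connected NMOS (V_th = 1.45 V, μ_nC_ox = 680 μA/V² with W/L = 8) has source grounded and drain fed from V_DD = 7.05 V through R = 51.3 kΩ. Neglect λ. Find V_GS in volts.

V_GS = 1.65 V

With gate tied to drain, V_GS = V_DS ≥ V_GS − V_th, so the device is in saturation.
k_n = μ_nC_ox · (W/L) = 5.44 mA/V².
KCL at the drain: ½ k_n (V_GS − V_th)² = (V_DD − V_GS)/R.
Let x = V_GS − 1.45. Then 140 x² + x − 5.6 = 0, giving x = 0.197 V (positive root), so V_GS = 1.65 V.
I_D = (V_DD − V_GS)/R = (7.05 − 1.65) / 51.3 = 0.105 mA.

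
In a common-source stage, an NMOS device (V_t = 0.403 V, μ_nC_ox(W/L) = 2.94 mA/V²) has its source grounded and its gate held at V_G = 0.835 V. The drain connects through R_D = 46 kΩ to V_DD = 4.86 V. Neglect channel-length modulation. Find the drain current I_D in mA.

I_D = 0.104 mA

V_GS = V_G = 0.835 V, so V_ov = 0.835 − 0.403 = 0.432 V.
Assume saturation: I_D = ½ k_n V_ov² = 0.5 × 2.94 × 0.432² = 0.274 mA, giving V_DS = V_DD − I_D R_D = 4.86 − 0.274 × 46 = -7.76 V.
But -7.76 V < V_ov = 0.432 V, so the device is actually in triode.
In triode I_D = k_n[V_ov V_DS − ½ V_DS²] and I_D = (V_DD − V_DS)/R_D. Equating: 67.6 V_DS² − 59.42 V_DS + 4.86 = 0, giving V_DS = 0.0913 V (the root below V_ov).
I_D = (4.86 − 0.0913) / 46 = 0.104 mA.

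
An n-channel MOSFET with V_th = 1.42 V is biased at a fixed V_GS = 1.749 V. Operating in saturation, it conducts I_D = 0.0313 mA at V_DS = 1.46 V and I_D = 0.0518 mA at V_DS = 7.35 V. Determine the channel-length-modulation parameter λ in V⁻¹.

λ = 0.133 V⁻¹

With V_GS fixed, I_D ∝ (1 + λ V_DS) in saturation, so I_D2/I_D1 = (1 + λ V_DS2)/(1 + λ V_DS1).
0.0518/0.0313 = 1.655 = (1 + 7.35 λ)/(1 + 1.46 λ).
Solving: λ (I_D1 V_DS2 − I_D2 V_DS1) = I_D2 − I_D1, so λ = (0.0518 − 0.0313) / (0.0313 × 7.35 − 0.0518 × 1.46) = 0.0205 / 0.154 = 0.133 V⁻¹.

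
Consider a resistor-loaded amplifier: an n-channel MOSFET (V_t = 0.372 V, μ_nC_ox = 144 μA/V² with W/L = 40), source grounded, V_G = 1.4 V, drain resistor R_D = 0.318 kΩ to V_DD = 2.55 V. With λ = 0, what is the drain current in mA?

I_D = 3.04 mA

V_GS = V_G = 1.4 V, so V_ov = 1.4 − 0.372 = 1.03 V.
k_n = μ_nC_ox · (W/L) = 5.76 mA/V².
Assume saturation: I_D = ½ k_n V_ov² = 0.5 × 5.76 × 1.03² = 3.04 mA, giving V_DS = V_DD − I_D R_D = 2.55 − 3.04 × 0.318 = 1.58 V.
V_DS = 1.58 V ≥ V_ov = 1.03 V, confirming saturation.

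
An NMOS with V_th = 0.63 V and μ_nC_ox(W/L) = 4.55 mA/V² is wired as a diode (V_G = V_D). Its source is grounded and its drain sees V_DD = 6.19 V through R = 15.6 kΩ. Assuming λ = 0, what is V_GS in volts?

V_GS = 1.01 V

With gate tied to drain, V_GS = V_DS ≥ V_GS − V_th, so the device is in saturation.
KCL at the drain: ½ k_n (V_GS − V_th)² = (V_DD − V_GS)/R.
Let x = V_GS − 0.63. Then 35.5 x² + x − 5.56 = 0, giving x = 0.382 V (positive root), so V_GS = 1.01 V.
I_D = (V_DD − V_GS)/R = (6.19 − 1.01) / 15.6 = 0.332 mA.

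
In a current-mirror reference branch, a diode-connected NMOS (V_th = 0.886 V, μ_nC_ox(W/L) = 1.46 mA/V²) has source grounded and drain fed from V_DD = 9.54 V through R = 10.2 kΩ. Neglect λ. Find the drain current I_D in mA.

With gate tied to drain, V_GS = V_DS ≥ V_GS − V_th, so the device is in saturation.
KCL at the drain: ½ k_n (V_GS − V_th)² = (V_DD − V_GS)/R.
Let x = V_GS − 0.886. Then 7.45 x² + x − 8.654 = 0, giving x = 1.01 V (positive root), so V_GS = 1.9 V.
I_D = (V_DD − V_GS)/R = (9.54 − 1.9) / 10.2 = 0.749 mA.

I_D = 0.749 mA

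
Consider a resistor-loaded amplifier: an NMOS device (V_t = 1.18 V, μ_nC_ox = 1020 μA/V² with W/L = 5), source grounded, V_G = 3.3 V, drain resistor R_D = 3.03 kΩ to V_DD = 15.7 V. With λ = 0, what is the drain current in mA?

V_GS = V_G = 3.3 V, so V_ov = 3.3 − 1.18 = 2.12 V.
k_n = μ_nC_ox · (W/L) = 5.1 mA/V².
Assume saturation: I_D = ½ k_n V_ov² = 0.5 × 5.1 × 2.12² = 11.5 mA, giving V_DS = V_DD − I_D R_D = 15.7 − 11.5 × 3.03 = -19 V.
But -19 V < V_ov = 2.12 V, so the device is actually in triode.
In triode I_D = k_n[V_ov V_DS − ½ V_DS²] and I_D = (V_DD − V_DS)/R_D. Equating: 7.73 V_DS² − 33.76 V_DS + 15.7 = 0, giving V_DS = 0.529 V (the root below V_ov).
I_D = (15.7 − 0.529) / 3.03 = 5.01 mA.

I_D = 5.01 mA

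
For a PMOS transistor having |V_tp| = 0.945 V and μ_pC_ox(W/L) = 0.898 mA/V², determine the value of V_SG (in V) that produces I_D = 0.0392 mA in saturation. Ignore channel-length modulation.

V_SG = 1.24 V

In saturation I_D = ½ k_p (V_SG − |V_tp|)², so V_SG − |V_tp| = √(2 I_D / k_p) = √(2 × 0.0392 / 0.898) = 0.295 V.
V_SG = 0.945 + 0.295 = 1.24 V.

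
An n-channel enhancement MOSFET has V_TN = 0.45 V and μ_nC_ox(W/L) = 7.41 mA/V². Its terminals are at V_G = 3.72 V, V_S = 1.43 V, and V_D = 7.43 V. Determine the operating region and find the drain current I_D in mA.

Saturation; I_D = 12.5 mA

V_GS = V_G − V_S = 3.72 − 1.43 = 2.29 V; V_DS = V_D − V_S = 7.43 − 1.43 = 6 V.
V_ov = V_GS − V_TN = 2.29 − 0.45 = 1.84 V.
Since V_DS = 6 V ≥ V_ov = 1.84 V, the device is in saturation.
I_D = ½ k_n V_ov² = 0.5 × 7.41 × 1.84² = 12.5 mA.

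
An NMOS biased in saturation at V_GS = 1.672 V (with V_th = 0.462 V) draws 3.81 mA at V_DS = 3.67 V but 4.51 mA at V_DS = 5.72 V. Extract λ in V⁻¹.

λ = 0.134 V⁻¹

With V_GS fixed, I_D ∝ (1 + λ V_DS) in saturation, so I_D2/I_D1 = (1 + λ V_DS2)/(1 + λ V_DS1).
4.51/3.81 = 1.184 = (1 + 5.72 λ)/(1 + 3.67 λ).
Solving: λ (I_D1 V_DS2 − I_D2 V_DS1) = I_D2 − I_D1, so λ = (4.51 − 3.81) / (3.81 × 5.72 − 4.51 × 3.67) = 0.7 / 5.24 = 0.134 V⁻¹.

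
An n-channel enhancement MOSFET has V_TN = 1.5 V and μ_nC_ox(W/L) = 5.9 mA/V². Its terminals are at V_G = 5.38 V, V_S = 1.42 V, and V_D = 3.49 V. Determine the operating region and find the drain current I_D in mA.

Triode; I_D = 17.4 mA

V_GS = V_G − V_S = 5.38 − 1.42 = 3.96 V; V_DS = V_D − V_S = 3.49 − 1.42 = 2.07 V.
V_ov = V_GS − V_TN = 3.96 − 1.5 = 2.46 V.
Since V_DS = 2.07 V < V_ov = 2.46 V, the device is in the triode region.
I_D = k_n [V_ov · V_DS − ½ V_DS²] = 5.9 × [2.46 × 2.07 − 0.5 × 2.07²] = 17.4 mA.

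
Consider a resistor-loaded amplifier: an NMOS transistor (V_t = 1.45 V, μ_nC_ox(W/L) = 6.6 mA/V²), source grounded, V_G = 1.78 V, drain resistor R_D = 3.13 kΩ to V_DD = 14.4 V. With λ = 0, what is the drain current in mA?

V_GS = V_G = 1.78 V, so V_ov = 1.78 − 1.45 = 0.33 V.
Assume saturation: I_D = ½ k_n V_ov² = 0.5 × 6.6 × 0.33² = 0.359 mA, giving V_DS = V_DD − I_D R_D = 14.4 − 0.359 × 3.13 = 13.3 V.
V_DS = 13.3 V ≥ V_ov = 0.33 V, confirming saturation.

I_D = 0.359 mA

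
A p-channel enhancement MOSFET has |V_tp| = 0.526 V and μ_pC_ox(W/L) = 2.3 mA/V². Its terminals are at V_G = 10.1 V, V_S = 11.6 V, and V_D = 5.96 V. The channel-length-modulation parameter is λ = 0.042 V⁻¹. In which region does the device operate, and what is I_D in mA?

V_SG = V_S − V_G = 11.6 − 10.1 = 1.5 V; V_SD = V_S − V_D = 11.6 − 5.96 = 5.64 V.
V_ov = V_SG − |V_tp| = 1.5 − 0.526 = 0.974 V.
Since V_SD = 5.64 V ≥ V_ov = 0.974 V, the device is in saturation.
I_D = ½ k_p V_ov² (1 + λ V_SD) = 0.5 × 2.3 × 0.974² × (1 + 0.042 × 5.64) = 1.35 mA.

Saturation; I_D = 1.35 mA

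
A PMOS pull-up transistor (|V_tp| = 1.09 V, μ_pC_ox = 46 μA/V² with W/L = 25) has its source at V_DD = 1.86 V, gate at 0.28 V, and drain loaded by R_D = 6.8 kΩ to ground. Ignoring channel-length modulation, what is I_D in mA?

I_D = 0.138 mA

V_SG = V_DD − V_G = 1.86 − 0.28 = 1.58 V, so V_ov = 1.58 − 1.09 = 0.49 V.
k_p = μ_pC_ox · (W/L) = 1.15 mA/V².
Assume saturation: I_D = ½ k_p V_ov² = 0.5 × 1.15 × 0.49² = 0.138 mA, giving V_SD = V_DD − I_D R_D = 1.86 − 0.138 × 6.8 = 0.921 V.
V_SD = 0.921 V ≥ V_ov = 0.49 V, confirming saturation.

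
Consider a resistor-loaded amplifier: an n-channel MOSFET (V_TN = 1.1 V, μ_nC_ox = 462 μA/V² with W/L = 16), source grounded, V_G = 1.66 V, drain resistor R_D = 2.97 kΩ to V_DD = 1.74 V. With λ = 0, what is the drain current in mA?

V_GS = V_G = 1.66 V, so V_ov = 1.66 − 1.1 = 0.56 V.
k_n = μ_nC_ox · (W/L) = 7.392 mA/V².
Assume saturation: I_D = ½ k_n V_ov² = 0.5 × 7.392 × 0.56² = 1.16 mA, giving V_DS = V_DD − I_D R_D = 1.74 − 1.16 × 2.97 = -1.7 V.
But -1.7 V < V_ov = 0.56 V, so the device is actually in triode.
In triode I_D = k_n[V_ov V_DS − ½ V_DS²] and I_D = (V_DD − V_DS)/R_D. Equating: 11 V_DS² − 13.29 V_DS + 1.74 = 0, giving V_DS = 0.149 V (the root below V_ov).
I_D = (1.74 − 0.149) / 2.97 = 0.536 mA.

I_D = 0.536 mA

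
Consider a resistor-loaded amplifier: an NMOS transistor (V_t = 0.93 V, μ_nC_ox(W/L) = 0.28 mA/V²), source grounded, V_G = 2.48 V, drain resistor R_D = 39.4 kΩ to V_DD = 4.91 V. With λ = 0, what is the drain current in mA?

I_D = 0.117 mA

V_GS = V_G = 2.48 V, so V_ov = 2.48 − 0.93 = 1.55 V.
Assume saturation: I_D = ½ k_n V_ov² = 0.5 × 0.28 × 1.55² = 0.336 mA, giving V_DS = V_DD − I_D R_D = 4.91 − 0.336 × 39.4 = -8.34 V.
But -8.34 V < V_ov = 1.55 V, so the device is actually in triode.
In triode I_D = k_n[V_ov V_DS − ½ V_DS²] and I_D = (V_DD − V_DS)/R_D. Equating: 5.52 V_DS² − 18.1 V_DS + 4.91 = 0, giving V_DS = 0.298 V (the root below V_ov).
I_D = (4.91 − 0.298) / 39.4 = 0.117 mA.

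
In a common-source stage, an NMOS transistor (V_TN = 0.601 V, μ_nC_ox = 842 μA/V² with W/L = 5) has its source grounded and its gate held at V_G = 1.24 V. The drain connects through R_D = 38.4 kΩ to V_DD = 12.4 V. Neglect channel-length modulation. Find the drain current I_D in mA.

V_GS = V_G = 1.24 V, so V_ov = 1.24 − 0.601 = 0.639 V.
k_n = μ_nC_ox · (W/L) = 4.21 mA/V².
Assume saturation: I_D = ½ k_n V_ov² = 0.5 × 4.21 × 0.639² = 0.86 mA, giving V_DS = V_DD − I_D R_D = 12.4 − 0.86 × 38.4 = -20.6 V.
But -20.6 V < V_ov = 0.639 V, so the device is actually in triode.
In triode I_D = k_n[V_ov V_DS − ½ V_DS²] and I_D = (V_DD − V_DS)/R_D. Equating: 80.8 V_DS² − 104.3 V_DS + 12.4 = 0, giving V_DS = 0.132 V (the root below V_ov).
I_D = (12.4 − 0.132) / 38.4 = 0.319 mA.

I_D = 0.319 mA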